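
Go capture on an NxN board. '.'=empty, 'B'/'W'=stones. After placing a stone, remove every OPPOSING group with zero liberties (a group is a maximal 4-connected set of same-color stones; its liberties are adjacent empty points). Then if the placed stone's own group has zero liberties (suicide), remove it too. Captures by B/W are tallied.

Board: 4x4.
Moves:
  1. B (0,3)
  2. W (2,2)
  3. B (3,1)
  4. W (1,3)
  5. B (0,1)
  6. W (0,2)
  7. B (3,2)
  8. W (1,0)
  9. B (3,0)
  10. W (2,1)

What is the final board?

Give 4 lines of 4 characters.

Answer: .BW.
W..W
.WW.
BBB.

Derivation:
Move 1: B@(0,3) -> caps B=0 W=0
Move 2: W@(2,2) -> caps B=0 W=0
Move 3: B@(3,1) -> caps B=0 W=0
Move 4: W@(1,3) -> caps B=0 W=0
Move 5: B@(0,1) -> caps B=0 W=0
Move 6: W@(0,2) -> caps B=0 W=1
Move 7: B@(3,2) -> caps B=0 W=1
Move 8: W@(1,0) -> caps B=0 W=1
Move 9: B@(3,0) -> caps B=0 W=1
Move 10: W@(2,1) -> caps B=0 W=1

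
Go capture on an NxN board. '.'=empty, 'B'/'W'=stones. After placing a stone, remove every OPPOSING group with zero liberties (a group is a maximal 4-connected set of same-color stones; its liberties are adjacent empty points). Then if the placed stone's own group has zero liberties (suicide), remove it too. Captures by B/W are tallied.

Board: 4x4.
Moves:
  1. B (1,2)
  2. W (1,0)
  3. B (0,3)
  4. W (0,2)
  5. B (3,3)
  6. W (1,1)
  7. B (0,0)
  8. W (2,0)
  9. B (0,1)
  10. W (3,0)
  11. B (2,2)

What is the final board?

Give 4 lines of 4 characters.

Move 1: B@(1,2) -> caps B=0 W=0
Move 2: W@(1,0) -> caps B=0 W=0
Move 3: B@(0,3) -> caps B=0 W=0
Move 4: W@(0,2) -> caps B=0 W=0
Move 5: B@(3,3) -> caps B=0 W=0
Move 6: W@(1,1) -> caps B=0 W=0
Move 7: B@(0,0) -> caps B=0 W=0
Move 8: W@(2,0) -> caps B=0 W=0
Move 9: B@(0,1) -> caps B=1 W=0
Move 10: W@(3,0) -> caps B=1 W=0
Move 11: B@(2,2) -> caps B=1 W=0

Answer: BB.B
WWB.
W.B.
W..B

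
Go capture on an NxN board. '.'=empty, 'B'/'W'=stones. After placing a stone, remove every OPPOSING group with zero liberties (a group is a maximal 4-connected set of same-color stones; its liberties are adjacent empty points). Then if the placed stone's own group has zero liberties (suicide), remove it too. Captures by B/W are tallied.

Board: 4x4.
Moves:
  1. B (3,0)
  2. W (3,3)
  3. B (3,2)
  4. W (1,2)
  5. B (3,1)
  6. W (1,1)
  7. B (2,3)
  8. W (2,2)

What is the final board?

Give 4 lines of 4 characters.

Move 1: B@(3,0) -> caps B=0 W=0
Move 2: W@(3,3) -> caps B=0 W=0
Move 3: B@(3,2) -> caps B=0 W=0
Move 4: W@(1,2) -> caps B=0 W=0
Move 5: B@(3,1) -> caps B=0 W=0
Move 6: W@(1,1) -> caps B=0 W=0
Move 7: B@(2,3) -> caps B=1 W=0
Move 8: W@(2,2) -> caps B=1 W=0

Answer: ....
.WW.
..WB
BBB.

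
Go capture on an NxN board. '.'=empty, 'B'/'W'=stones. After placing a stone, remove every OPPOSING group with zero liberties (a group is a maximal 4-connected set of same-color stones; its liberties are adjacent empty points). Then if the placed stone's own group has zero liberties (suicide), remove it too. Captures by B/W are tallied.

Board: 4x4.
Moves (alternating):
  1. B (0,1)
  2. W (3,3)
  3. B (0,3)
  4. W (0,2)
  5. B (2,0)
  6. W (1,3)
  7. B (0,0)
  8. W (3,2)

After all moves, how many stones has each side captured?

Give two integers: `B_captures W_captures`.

Answer: 0 1

Derivation:
Move 1: B@(0,1) -> caps B=0 W=0
Move 2: W@(3,3) -> caps B=0 W=0
Move 3: B@(0,3) -> caps B=0 W=0
Move 4: W@(0,2) -> caps B=0 W=0
Move 5: B@(2,0) -> caps B=0 W=0
Move 6: W@(1,3) -> caps B=0 W=1
Move 7: B@(0,0) -> caps B=0 W=1
Move 8: W@(3,2) -> caps B=0 W=1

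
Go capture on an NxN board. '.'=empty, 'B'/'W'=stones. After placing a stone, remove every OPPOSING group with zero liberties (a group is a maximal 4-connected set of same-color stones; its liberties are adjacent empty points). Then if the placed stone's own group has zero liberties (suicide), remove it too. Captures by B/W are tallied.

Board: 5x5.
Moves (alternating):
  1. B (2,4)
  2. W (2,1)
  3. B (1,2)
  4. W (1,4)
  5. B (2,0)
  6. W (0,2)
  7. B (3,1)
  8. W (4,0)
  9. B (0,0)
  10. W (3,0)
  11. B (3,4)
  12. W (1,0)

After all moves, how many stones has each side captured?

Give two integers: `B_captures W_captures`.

Answer: 0 1

Derivation:
Move 1: B@(2,4) -> caps B=0 W=0
Move 2: W@(2,1) -> caps B=0 W=0
Move 3: B@(1,2) -> caps B=0 W=0
Move 4: W@(1,4) -> caps B=0 W=0
Move 5: B@(2,0) -> caps B=0 W=0
Move 6: W@(0,2) -> caps B=0 W=0
Move 7: B@(3,1) -> caps B=0 W=0
Move 8: W@(4,0) -> caps B=0 W=0
Move 9: B@(0,0) -> caps B=0 W=0
Move 10: W@(3,0) -> caps B=0 W=0
Move 11: B@(3,4) -> caps B=0 W=0
Move 12: W@(1,0) -> caps B=0 W=1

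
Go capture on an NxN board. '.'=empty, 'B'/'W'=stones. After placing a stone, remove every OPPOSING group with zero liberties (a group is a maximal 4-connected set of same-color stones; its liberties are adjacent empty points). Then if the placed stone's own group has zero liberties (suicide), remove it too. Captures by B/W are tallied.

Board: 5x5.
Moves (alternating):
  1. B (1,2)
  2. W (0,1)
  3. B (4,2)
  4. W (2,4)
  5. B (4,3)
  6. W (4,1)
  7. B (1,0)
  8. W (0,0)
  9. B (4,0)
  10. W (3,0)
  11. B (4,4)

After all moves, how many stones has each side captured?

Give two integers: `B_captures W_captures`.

Answer: 0 1

Derivation:
Move 1: B@(1,2) -> caps B=0 W=0
Move 2: W@(0,1) -> caps B=0 W=0
Move 3: B@(4,2) -> caps B=0 W=0
Move 4: W@(2,4) -> caps B=0 W=0
Move 5: B@(4,3) -> caps B=0 W=0
Move 6: W@(4,1) -> caps B=0 W=0
Move 7: B@(1,0) -> caps B=0 W=0
Move 8: W@(0,0) -> caps B=0 W=0
Move 9: B@(4,0) -> caps B=0 W=0
Move 10: W@(3,0) -> caps B=0 W=1
Move 11: B@(4,4) -> caps B=0 W=1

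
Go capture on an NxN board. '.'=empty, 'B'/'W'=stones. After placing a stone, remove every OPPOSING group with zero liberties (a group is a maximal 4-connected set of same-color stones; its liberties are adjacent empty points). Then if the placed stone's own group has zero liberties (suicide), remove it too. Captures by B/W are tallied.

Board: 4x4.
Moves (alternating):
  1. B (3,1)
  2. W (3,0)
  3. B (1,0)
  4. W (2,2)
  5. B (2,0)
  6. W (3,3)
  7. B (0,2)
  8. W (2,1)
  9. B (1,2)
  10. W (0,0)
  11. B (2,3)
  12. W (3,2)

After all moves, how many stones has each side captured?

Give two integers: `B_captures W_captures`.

Move 1: B@(3,1) -> caps B=0 W=0
Move 2: W@(3,0) -> caps B=0 W=0
Move 3: B@(1,0) -> caps B=0 W=0
Move 4: W@(2,2) -> caps B=0 W=0
Move 5: B@(2,0) -> caps B=1 W=0
Move 6: W@(3,3) -> caps B=1 W=0
Move 7: B@(0,2) -> caps B=1 W=0
Move 8: W@(2,1) -> caps B=1 W=0
Move 9: B@(1,2) -> caps B=1 W=0
Move 10: W@(0,0) -> caps B=1 W=0
Move 11: B@(2,3) -> caps B=1 W=0
Move 12: W@(3,2) -> caps B=1 W=0

Answer: 1 0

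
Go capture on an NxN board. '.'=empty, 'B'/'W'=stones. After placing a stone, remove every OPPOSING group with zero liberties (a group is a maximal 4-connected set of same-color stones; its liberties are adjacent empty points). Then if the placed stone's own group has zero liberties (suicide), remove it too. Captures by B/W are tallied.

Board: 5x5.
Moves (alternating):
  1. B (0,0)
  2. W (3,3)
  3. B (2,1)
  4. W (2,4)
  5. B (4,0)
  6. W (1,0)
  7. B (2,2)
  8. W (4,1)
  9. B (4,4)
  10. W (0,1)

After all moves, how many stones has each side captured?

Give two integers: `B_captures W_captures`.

Move 1: B@(0,0) -> caps B=0 W=0
Move 2: W@(3,3) -> caps B=0 W=0
Move 3: B@(2,1) -> caps B=0 W=0
Move 4: W@(2,4) -> caps B=0 W=0
Move 5: B@(4,0) -> caps B=0 W=0
Move 6: W@(1,0) -> caps B=0 W=0
Move 7: B@(2,2) -> caps B=0 W=0
Move 8: W@(4,1) -> caps B=0 W=0
Move 9: B@(4,4) -> caps B=0 W=0
Move 10: W@(0,1) -> caps B=0 W=1

Answer: 0 1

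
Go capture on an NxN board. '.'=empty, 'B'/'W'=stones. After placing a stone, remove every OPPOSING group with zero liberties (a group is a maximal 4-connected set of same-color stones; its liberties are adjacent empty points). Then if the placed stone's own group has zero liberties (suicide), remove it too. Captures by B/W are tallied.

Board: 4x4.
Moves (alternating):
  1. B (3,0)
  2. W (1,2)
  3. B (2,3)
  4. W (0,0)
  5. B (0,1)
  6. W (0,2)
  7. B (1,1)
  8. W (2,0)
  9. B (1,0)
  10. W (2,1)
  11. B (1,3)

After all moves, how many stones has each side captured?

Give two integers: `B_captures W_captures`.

Move 1: B@(3,0) -> caps B=0 W=0
Move 2: W@(1,2) -> caps B=0 W=0
Move 3: B@(2,3) -> caps B=0 W=0
Move 4: W@(0,0) -> caps B=0 W=0
Move 5: B@(0,1) -> caps B=0 W=0
Move 6: W@(0,2) -> caps B=0 W=0
Move 7: B@(1,1) -> caps B=0 W=0
Move 8: W@(2,0) -> caps B=0 W=0
Move 9: B@(1,0) -> caps B=1 W=0
Move 10: W@(2,1) -> caps B=1 W=0
Move 11: B@(1,3) -> caps B=1 W=0

Answer: 1 0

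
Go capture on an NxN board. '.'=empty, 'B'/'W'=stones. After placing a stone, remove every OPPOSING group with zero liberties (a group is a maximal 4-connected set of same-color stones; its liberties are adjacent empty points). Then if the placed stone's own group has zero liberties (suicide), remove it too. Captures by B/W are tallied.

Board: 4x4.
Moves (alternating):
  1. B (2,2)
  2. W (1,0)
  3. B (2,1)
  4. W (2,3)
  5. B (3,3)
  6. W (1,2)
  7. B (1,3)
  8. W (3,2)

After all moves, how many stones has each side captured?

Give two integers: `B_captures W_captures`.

Move 1: B@(2,2) -> caps B=0 W=0
Move 2: W@(1,0) -> caps B=0 W=0
Move 3: B@(2,1) -> caps B=0 W=0
Move 4: W@(2,3) -> caps B=0 W=0
Move 5: B@(3,3) -> caps B=0 W=0
Move 6: W@(1,2) -> caps B=0 W=0
Move 7: B@(1,3) -> caps B=1 W=0
Move 8: W@(3,2) -> caps B=1 W=0

Answer: 1 0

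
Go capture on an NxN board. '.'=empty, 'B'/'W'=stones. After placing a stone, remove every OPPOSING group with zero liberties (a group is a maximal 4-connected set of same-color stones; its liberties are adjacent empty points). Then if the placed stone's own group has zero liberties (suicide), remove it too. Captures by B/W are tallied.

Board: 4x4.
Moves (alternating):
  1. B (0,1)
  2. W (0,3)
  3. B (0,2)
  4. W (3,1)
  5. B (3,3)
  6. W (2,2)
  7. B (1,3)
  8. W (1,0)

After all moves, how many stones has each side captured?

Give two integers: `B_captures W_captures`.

Move 1: B@(0,1) -> caps B=0 W=0
Move 2: W@(0,3) -> caps B=0 W=0
Move 3: B@(0,2) -> caps B=0 W=0
Move 4: W@(3,1) -> caps B=0 W=0
Move 5: B@(3,3) -> caps B=0 W=0
Move 6: W@(2,2) -> caps B=0 W=0
Move 7: B@(1,3) -> caps B=1 W=0
Move 8: W@(1,0) -> caps B=1 W=0

Answer: 1 0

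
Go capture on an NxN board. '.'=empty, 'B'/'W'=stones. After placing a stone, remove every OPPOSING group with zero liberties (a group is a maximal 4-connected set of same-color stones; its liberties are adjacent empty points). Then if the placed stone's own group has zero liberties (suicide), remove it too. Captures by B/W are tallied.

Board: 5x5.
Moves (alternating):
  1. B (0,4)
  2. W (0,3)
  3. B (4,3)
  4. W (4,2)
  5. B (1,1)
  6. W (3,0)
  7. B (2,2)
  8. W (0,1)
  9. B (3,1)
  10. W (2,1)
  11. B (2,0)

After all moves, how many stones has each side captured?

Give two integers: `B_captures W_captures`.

Move 1: B@(0,4) -> caps B=0 W=0
Move 2: W@(0,3) -> caps B=0 W=0
Move 3: B@(4,3) -> caps B=0 W=0
Move 4: W@(4,2) -> caps B=0 W=0
Move 5: B@(1,1) -> caps B=0 W=0
Move 6: W@(3,0) -> caps B=0 W=0
Move 7: B@(2,2) -> caps B=0 W=0
Move 8: W@(0,1) -> caps B=0 W=0
Move 9: B@(3,1) -> caps B=0 W=0
Move 10: W@(2,1) -> caps B=0 W=0
Move 11: B@(2,0) -> caps B=1 W=0

Answer: 1 0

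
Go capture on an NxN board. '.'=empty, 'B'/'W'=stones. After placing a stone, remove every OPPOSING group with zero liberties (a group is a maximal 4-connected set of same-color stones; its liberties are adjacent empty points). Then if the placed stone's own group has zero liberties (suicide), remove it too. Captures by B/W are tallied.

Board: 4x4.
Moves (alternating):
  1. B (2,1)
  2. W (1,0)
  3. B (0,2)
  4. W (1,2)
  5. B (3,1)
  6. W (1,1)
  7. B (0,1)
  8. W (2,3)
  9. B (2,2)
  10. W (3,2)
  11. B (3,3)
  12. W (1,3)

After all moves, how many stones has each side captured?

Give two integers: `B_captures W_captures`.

Move 1: B@(2,1) -> caps B=0 W=0
Move 2: W@(1,0) -> caps B=0 W=0
Move 3: B@(0,2) -> caps B=0 W=0
Move 4: W@(1,2) -> caps B=0 W=0
Move 5: B@(3,1) -> caps B=0 W=0
Move 6: W@(1,1) -> caps B=0 W=0
Move 7: B@(0,1) -> caps B=0 W=0
Move 8: W@(2,3) -> caps B=0 W=0
Move 9: B@(2,2) -> caps B=0 W=0
Move 10: W@(3,2) -> caps B=0 W=0
Move 11: B@(3,3) -> caps B=1 W=0
Move 12: W@(1,3) -> caps B=1 W=0

Answer: 1 0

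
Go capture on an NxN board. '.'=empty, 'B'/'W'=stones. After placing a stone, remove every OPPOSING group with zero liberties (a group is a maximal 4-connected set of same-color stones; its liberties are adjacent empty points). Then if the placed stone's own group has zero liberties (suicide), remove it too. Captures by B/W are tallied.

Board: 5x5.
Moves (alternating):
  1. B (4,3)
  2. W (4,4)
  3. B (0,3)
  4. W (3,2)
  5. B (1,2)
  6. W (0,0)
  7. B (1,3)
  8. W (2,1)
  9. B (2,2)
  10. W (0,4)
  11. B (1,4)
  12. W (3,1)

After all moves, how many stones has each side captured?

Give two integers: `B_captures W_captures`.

Move 1: B@(4,3) -> caps B=0 W=0
Move 2: W@(4,4) -> caps B=0 W=0
Move 3: B@(0,3) -> caps B=0 W=0
Move 4: W@(3,2) -> caps B=0 W=0
Move 5: B@(1,2) -> caps B=0 W=0
Move 6: W@(0,0) -> caps B=0 W=0
Move 7: B@(1,3) -> caps B=0 W=0
Move 8: W@(2,1) -> caps B=0 W=0
Move 9: B@(2,2) -> caps B=0 W=0
Move 10: W@(0,4) -> caps B=0 W=0
Move 11: B@(1,4) -> caps B=1 W=0
Move 12: W@(3,1) -> caps B=1 W=0

Answer: 1 0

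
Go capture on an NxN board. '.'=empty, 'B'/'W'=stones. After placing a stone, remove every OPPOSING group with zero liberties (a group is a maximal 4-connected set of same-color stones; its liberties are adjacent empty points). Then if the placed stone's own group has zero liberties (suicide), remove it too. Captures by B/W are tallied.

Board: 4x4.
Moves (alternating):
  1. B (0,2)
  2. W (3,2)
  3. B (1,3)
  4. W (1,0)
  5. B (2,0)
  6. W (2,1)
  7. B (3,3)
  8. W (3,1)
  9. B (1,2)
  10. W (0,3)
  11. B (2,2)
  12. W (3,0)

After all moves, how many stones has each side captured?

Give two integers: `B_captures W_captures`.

Move 1: B@(0,2) -> caps B=0 W=0
Move 2: W@(3,2) -> caps B=0 W=0
Move 3: B@(1,3) -> caps B=0 W=0
Move 4: W@(1,0) -> caps B=0 W=0
Move 5: B@(2,0) -> caps B=0 W=0
Move 6: W@(2,1) -> caps B=0 W=0
Move 7: B@(3,3) -> caps B=0 W=0
Move 8: W@(3,1) -> caps B=0 W=0
Move 9: B@(1,2) -> caps B=0 W=0
Move 10: W@(0,3) -> caps B=0 W=0
Move 11: B@(2,2) -> caps B=0 W=0
Move 12: W@(3,0) -> caps B=0 W=1

Answer: 0 1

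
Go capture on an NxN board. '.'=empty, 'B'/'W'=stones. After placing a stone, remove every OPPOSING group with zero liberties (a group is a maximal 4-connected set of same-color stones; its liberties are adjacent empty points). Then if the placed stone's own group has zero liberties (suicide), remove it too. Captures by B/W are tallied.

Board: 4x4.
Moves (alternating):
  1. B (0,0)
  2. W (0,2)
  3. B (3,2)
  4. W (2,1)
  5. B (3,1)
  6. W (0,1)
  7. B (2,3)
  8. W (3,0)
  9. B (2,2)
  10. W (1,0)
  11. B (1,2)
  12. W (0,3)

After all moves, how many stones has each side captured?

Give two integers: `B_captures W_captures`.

Move 1: B@(0,0) -> caps B=0 W=0
Move 2: W@(0,2) -> caps B=0 W=0
Move 3: B@(3,2) -> caps B=0 W=0
Move 4: W@(2,1) -> caps B=0 W=0
Move 5: B@(3,1) -> caps B=0 W=0
Move 6: W@(0,1) -> caps B=0 W=0
Move 7: B@(2,3) -> caps B=0 W=0
Move 8: W@(3,0) -> caps B=0 W=0
Move 9: B@(2,2) -> caps B=0 W=0
Move 10: W@(1,0) -> caps B=0 W=1
Move 11: B@(1,2) -> caps B=0 W=1
Move 12: W@(0,3) -> caps B=0 W=1

Answer: 0 1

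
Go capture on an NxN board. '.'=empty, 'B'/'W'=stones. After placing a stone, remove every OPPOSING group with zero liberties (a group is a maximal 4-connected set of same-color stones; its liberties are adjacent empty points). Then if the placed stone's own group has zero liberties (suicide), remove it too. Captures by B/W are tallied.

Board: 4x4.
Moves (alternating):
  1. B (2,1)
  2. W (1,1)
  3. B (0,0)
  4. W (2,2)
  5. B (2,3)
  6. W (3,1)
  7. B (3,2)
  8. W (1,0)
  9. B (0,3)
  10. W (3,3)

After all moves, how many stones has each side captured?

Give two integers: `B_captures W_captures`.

Answer: 0 1

Derivation:
Move 1: B@(2,1) -> caps B=0 W=0
Move 2: W@(1,1) -> caps B=0 W=0
Move 3: B@(0,0) -> caps B=0 W=0
Move 4: W@(2,2) -> caps B=0 W=0
Move 5: B@(2,3) -> caps B=0 W=0
Move 6: W@(3,1) -> caps B=0 W=0
Move 7: B@(3,2) -> caps B=0 W=0
Move 8: W@(1,0) -> caps B=0 W=0
Move 9: B@(0,3) -> caps B=0 W=0
Move 10: W@(3,3) -> caps B=0 W=1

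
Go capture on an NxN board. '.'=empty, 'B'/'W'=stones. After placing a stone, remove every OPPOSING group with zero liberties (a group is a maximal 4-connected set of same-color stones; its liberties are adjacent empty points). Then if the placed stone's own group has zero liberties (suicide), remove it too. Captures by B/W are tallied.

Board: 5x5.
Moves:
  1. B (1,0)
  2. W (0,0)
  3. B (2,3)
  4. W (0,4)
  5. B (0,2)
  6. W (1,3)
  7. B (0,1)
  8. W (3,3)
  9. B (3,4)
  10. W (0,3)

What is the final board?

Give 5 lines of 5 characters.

Answer: .BBWW
B..W.
...B.
...WB
.....

Derivation:
Move 1: B@(1,0) -> caps B=0 W=0
Move 2: W@(0,0) -> caps B=0 W=0
Move 3: B@(2,3) -> caps B=0 W=0
Move 4: W@(0,4) -> caps B=0 W=0
Move 5: B@(0,2) -> caps B=0 W=0
Move 6: W@(1,3) -> caps B=0 W=0
Move 7: B@(0,1) -> caps B=1 W=0
Move 8: W@(3,3) -> caps B=1 W=0
Move 9: B@(3,4) -> caps B=1 W=0
Move 10: W@(0,3) -> caps B=1 W=0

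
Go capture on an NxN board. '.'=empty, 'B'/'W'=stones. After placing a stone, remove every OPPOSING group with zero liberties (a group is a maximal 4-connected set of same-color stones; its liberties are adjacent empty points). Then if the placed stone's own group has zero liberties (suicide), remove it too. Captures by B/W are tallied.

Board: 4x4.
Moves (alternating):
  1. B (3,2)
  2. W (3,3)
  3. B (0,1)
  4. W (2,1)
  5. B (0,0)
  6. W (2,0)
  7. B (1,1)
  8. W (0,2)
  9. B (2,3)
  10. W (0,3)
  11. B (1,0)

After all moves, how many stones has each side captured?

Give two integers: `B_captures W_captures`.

Answer: 1 0

Derivation:
Move 1: B@(3,2) -> caps B=0 W=0
Move 2: W@(3,3) -> caps B=0 W=0
Move 3: B@(0,1) -> caps B=0 W=0
Move 4: W@(2,1) -> caps B=0 W=0
Move 5: B@(0,0) -> caps B=0 W=0
Move 6: W@(2,0) -> caps B=0 W=0
Move 7: B@(1,1) -> caps B=0 W=0
Move 8: W@(0,2) -> caps B=0 W=0
Move 9: B@(2,3) -> caps B=1 W=0
Move 10: W@(0,3) -> caps B=1 W=0
Move 11: B@(1,0) -> caps B=1 W=0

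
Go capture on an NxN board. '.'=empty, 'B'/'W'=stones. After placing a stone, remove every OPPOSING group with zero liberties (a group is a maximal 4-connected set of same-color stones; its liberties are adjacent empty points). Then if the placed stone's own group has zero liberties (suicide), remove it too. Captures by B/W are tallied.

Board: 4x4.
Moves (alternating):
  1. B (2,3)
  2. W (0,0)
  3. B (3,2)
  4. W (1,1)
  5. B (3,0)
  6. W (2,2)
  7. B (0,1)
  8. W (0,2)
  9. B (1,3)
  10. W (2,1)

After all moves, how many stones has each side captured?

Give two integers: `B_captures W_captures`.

Move 1: B@(2,3) -> caps B=0 W=0
Move 2: W@(0,0) -> caps B=0 W=0
Move 3: B@(3,2) -> caps B=0 W=0
Move 4: W@(1,1) -> caps B=0 W=0
Move 5: B@(3,0) -> caps B=0 W=0
Move 6: W@(2,2) -> caps B=0 W=0
Move 7: B@(0,1) -> caps B=0 W=0
Move 8: W@(0,2) -> caps B=0 W=1
Move 9: B@(1,3) -> caps B=0 W=1
Move 10: W@(2,1) -> caps B=0 W=1

Answer: 0 1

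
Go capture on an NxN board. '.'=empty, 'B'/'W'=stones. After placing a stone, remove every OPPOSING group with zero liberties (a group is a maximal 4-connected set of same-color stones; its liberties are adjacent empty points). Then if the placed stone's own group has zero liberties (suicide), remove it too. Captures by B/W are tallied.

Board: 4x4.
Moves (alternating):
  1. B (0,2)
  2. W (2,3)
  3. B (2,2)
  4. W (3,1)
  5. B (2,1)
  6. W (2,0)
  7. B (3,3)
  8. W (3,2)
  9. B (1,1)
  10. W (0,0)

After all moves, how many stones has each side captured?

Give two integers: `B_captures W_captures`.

Move 1: B@(0,2) -> caps B=0 W=0
Move 2: W@(2,3) -> caps B=0 W=0
Move 3: B@(2,2) -> caps B=0 W=0
Move 4: W@(3,1) -> caps B=0 W=0
Move 5: B@(2,1) -> caps B=0 W=0
Move 6: W@(2,0) -> caps B=0 W=0
Move 7: B@(3,3) -> caps B=0 W=0
Move 8: W@(3,2) -> caps B=0 W=1
Move 9: B@(1,1) -> caps B=0 W=1
Move 10: W@(0,0) -> caps B=0 W=1

Answer: 0 1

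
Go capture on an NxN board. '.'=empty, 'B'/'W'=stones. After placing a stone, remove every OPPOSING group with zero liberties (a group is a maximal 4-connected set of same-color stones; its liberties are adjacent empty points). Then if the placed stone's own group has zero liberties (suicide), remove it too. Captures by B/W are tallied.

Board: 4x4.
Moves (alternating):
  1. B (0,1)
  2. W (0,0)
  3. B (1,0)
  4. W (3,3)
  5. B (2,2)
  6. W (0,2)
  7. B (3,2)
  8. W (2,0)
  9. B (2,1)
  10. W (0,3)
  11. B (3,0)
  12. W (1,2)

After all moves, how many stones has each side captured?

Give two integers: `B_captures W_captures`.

Answer: 2 0

Derivation:
Move 1: B@(0,1) -> caps B=0 W=0
Move 2: W@(0,0) -> caps B=0 W=0
Move 3: B@(1,0) -> caps B=1 W=0
Move 4: W@(3,3) -> caps B=1 W=0
Move 5: B@(2,2) -> caps B=1 W=0
Move 6: W@(0,2) -> caps B=1 W=0
Move 7: B@(3,2) -> caps B=1 W=0
Move 8: W@(2,0) -> caps B=1 W=0
Move 9: B@(2,1) -> caps B=1 W=0
Move 10: W@(0,3) -> caps B=1 W=0
Move 11: B@(3,0) -> caps B=2 W=0
Move 12: W@(1,2) -> caps B=2 W=0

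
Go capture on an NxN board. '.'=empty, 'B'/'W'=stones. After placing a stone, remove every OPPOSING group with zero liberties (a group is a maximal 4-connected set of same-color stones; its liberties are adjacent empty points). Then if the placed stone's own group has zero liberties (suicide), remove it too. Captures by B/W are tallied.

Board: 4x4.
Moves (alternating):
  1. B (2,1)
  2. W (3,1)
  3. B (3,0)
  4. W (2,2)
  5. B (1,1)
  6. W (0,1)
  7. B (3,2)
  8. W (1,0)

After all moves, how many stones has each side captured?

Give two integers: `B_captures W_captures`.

Answer: 1 0

Derivation:
Move 1: B@(2,1) -> caps B=0 W=0
Move 2: W@(3,1) -> caps B=0 W=0
Move 3: B@(3,0) -> caps B=0 W=0
Move 4: W@(2,2) -> caps B=0 W=0
Move 5: B@(1,1) -> caps B=0 W=0
Move 6: W@(0,1) -> caps B=0 W=0
Move 7: B@(3,2) -> caps B=1 W=0
Move 8: W@(1,0) -> caps B=1 W=0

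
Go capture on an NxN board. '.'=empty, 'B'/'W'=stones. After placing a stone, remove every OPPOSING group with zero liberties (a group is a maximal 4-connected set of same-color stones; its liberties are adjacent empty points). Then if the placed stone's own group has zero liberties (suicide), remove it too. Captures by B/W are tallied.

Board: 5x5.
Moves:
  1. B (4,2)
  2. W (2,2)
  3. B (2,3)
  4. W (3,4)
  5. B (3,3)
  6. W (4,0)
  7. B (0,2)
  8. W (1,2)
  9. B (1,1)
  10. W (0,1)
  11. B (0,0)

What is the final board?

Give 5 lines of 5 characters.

Move 1: B@(4,2) -> caps B=0 W=0
Move 2: W@(2,2) -> caps B=0 W=0
Move 3: B@(2,3) -> caps B=0 W=0
Move 4: W@(3,4) -> caps B=0 W=0
Move 5: B@(3,3) -> caps B=0 W=0
Move 6: W@(4,0) -> caps B=0 W=0
Move 7: B@(0,2) -> caps B=0 W=0
Move 8: W@(1,2) -> caps B=0 W=0
Move 9: B@(1,1) -> caps B=0 W=0
Move 10: W@(0,1) -> caps B=0 W=0
Move 11: B@(0,0) -> caps B=1 W=0

Answer: B.B..
.BW..
..WB.
...BW
W.B..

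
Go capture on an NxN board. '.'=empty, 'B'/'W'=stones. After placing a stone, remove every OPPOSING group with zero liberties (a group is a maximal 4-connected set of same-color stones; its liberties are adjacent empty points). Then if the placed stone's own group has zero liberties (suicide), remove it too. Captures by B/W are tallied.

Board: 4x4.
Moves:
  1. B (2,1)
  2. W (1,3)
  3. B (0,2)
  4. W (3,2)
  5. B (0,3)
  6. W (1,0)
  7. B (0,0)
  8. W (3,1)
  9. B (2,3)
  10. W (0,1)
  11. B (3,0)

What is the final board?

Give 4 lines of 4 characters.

Move 1: B@(2,1) -> caps B=0 W=0
Move 2: W@(1,3) -> caps B=0 W=0
Move 3: B@(0,2) -> caps B=0 W=0
Move 4: W@(3,2) -> caps B=0 W=0
Move 5: B@(0,3) -> caps B=0 W=0
Move 6: W@(1,0) -> caps B=0 W=0
Move 7: B@(0,0) -> caps B=0 W=0
Move 8: W@(3,1) -> caps B=0 W=0
Move 9: B@(2,3) -> caps B=0 W=0
Move 10: W@(0,1) -> caps B=0 W=1
Move 11: B@(3,0) -> caps B=0 W=1

Answer: .WBB
W..W
.B.B
BWW.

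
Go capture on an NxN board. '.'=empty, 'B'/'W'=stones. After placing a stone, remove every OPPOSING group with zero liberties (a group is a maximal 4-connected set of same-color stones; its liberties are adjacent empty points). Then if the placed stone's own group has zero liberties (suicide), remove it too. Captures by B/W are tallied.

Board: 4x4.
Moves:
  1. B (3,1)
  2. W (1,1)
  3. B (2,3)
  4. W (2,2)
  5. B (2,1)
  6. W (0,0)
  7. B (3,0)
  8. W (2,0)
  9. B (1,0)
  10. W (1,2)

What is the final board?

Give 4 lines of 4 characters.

Move 1: B@(3,1) -> caps B=0 W=0
Move 2: W@(1,1) -> caps B=0 W=0
Move 3: B@(2,3) -> caps B=0 W=0
Move 4: W@(2,2) -> caps B=0 W=0
Move 5: B@(2,1) -> caps B=0 W=0
Move 6: W@(0,0) -> caps B=0 W=0
Move 7: B@(3,0) -> caps B=0 W=0
Move 8: W@(2,0) -> caps B=0 W=0
Move 9: B@(1,0) -> caps B=1 W=0
Move 10: W@(1,2) -> caps B=1 W=0

Answer: W...
BWW.
.BWB
BB..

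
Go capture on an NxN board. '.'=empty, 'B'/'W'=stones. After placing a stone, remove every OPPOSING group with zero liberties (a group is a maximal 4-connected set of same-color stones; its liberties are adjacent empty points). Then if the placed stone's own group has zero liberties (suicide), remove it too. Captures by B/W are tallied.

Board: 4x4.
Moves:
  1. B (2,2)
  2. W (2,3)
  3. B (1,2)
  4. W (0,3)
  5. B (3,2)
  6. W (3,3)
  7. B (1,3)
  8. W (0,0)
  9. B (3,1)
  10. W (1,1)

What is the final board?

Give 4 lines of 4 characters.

Move 1: B@(2,2) -> caps B=0 W=0
Move 2: W@(2,3) -> caps B=0 W=0
Move 3: B@(1,2) -> caps B=0 W=0
Move 4: W@(0,3) -> caps B=0 W=0
Move 5: B@(3,2) -> caps B=0 W=0
Move 6: W@(3,3) -> caps B=0 W=0
Move 7: B@(1,3) -> caps B=2 W=0
Move 8: W@(0,0) -> caps B=2 W=0
Move 9: B@(3,1) -> caps B=2 W=0
Move 10: W@(1,1) -> caps B=2 W=0

Answer: W..W
.WBB
..B.
.BB.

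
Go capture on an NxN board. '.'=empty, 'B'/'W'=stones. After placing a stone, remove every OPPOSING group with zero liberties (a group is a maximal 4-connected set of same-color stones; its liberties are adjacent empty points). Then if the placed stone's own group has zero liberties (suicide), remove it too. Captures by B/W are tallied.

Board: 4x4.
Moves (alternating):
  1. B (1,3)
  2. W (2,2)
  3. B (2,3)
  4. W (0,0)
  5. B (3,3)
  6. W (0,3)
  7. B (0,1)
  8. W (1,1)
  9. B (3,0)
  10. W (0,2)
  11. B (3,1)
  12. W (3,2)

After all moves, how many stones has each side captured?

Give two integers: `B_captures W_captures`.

Move 1: B@(1,3) -> caps B=0 W=0
Move 2: W@(2,2) -> caps B=0 W=0
Move 3: B@(2,3) -> caps B=0 W=0
Move 4: W@(0,0) -> caps B=0 W=0
Move 5: B@(3,3) -> caps B=0 W=0
Move 6: W@(0,3) -> caps B=0 W=0
Move 7: B@(0,1) -> caps B=0 W=0
Move 8: W@(1,1) -> caps B=0 W=0
Move 9: B@(3,0) -> caps B=0 W=0
Move 10: W@(0,2) -> caps B=0 W=1
Move 11: B@(3,1) -> caps B=0 W=1
Move 12: W@(3,2) -> caps B=0 W=1

Answer: 0 1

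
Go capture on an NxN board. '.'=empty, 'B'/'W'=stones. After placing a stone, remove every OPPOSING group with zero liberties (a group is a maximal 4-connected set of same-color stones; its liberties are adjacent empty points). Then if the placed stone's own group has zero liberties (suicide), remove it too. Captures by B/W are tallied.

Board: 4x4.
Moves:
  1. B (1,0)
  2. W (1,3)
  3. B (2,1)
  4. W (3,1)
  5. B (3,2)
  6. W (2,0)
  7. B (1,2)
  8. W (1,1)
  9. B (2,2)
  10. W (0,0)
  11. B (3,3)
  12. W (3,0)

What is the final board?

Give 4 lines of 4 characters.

Answer: W...
.WBW
WBB.
WWBB

Derivation:
Move 1: B@(1,0) -> caps B=0 W=0
Move 2: W@(1,3) -> caps B=0 W=0
Move 3: B@(2,1) -> caps B=0 W=0
Move 4: W@(3,1) -> caps B=0 W=0
Move 5: B@(3,2) -> caps B=0 W=0
Move 6: W@(2,0) -> caps B=0 W=0
Move 7: B@(1,2) -> caps B=0 W=0
Move 8: W@(1,1) -> caps B=0 W=0
Move 9: B@(2,2) -> caps B=0 W=0
Move 10: W@(0,0) -> caps B=0 W=1
Move 11: B@(3,3) -> caps B=0 W=1
Move 12: W@(3,0) -> caps B=0 W=1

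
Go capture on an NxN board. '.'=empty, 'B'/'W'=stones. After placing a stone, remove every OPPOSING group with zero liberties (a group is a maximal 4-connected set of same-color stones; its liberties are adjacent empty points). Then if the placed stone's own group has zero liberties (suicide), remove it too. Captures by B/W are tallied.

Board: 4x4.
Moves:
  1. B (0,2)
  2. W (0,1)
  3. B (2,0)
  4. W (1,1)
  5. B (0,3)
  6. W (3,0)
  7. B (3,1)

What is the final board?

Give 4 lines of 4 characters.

Answer: .WBB
.W..
B...
.B..

Derivation:
Move 1: B@(0,2) -> caps B=0 W=0
Move 2: W@(0,1) -> caps B=0 W=0
Move 3: B@(2,0) -> caps B=0 W=0
Move 4: W@(1,1) -> caps B=0 W=0
Move 5: B@(0,3) -> caps B=0 W=0
Move 6: W@(3,0) -> caps B=0 W=0
Move 7: B@(3,1) -> caps B=1 W=0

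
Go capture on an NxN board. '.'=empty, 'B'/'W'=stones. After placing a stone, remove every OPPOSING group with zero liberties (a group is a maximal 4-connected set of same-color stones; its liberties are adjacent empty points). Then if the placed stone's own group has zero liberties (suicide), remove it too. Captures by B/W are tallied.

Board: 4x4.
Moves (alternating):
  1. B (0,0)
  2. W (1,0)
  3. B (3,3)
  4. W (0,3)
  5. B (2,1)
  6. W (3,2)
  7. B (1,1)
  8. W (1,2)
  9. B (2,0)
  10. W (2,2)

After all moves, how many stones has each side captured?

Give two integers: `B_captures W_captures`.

Answer: 1 0

Derivation:
Move 1: B@(0,0) -> caps B=0 W=0
Move 2: W@(1,0) -> caps B=0 W=0
Move 3: B@(3,3) -> caps B=0 W=0
Move 4: W@(0,3) -> caps B=0 W=0
Move 5: B@(2,1) -> caps B=0 W=0
Move 6: W@(3,2) -> caps B=0 W=0
Move 7: B@(1,1) -> caps B=0 W=0
Move 8: W@(1,2) -> caps B=0 W=0
Move 9: B@(2,0) -> caps B=1 W=0
Move 10: W@(2,2) -> caps B=1 W=0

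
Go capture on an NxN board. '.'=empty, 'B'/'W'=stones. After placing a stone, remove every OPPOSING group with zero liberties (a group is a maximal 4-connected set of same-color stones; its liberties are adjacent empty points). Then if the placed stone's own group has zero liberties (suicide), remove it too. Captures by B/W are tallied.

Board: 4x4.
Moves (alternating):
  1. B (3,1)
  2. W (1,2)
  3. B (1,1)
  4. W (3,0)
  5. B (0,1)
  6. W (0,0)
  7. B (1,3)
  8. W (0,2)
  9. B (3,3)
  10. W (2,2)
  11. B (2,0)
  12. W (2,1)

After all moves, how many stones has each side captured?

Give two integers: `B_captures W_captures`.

Answer: 1 0

Derivation:
Move 1: B@(3,1) -> caps B=0 W=0
Move 2: W@(1,2) -> caps B=0 W=0
Move 3: B@(1,1) -> caps B=0 W=0
Move 4: W@(3,0) -> caps B=0 W=0
Move 5: B@(0,1) -> caps B=0 W=0
Move 6: W@(0,0) -> caps B=0 W=0
Move 7: B@(1,3) -> caps B=0 W=0
Move 8: W@(0,2) -> caps B=0 W=0
Move 9: B@(3,3) -> caps B=0 W=0
Move 10: W@(2,2) -> caps B=0 W=0
Move 11: B@(2,0) -> caps B=1 W=0
Move 12: W@(2,1) -> caps B=1 W=0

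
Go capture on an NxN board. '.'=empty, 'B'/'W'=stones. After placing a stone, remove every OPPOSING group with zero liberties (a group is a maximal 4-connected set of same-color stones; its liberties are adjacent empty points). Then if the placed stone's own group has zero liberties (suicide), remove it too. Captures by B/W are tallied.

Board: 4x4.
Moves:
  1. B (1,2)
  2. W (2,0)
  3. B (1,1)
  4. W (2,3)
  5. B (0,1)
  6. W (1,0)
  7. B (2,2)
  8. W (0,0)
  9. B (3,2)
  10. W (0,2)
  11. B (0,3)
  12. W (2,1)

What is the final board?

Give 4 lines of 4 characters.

Move 1: B@(1,2) -> caps B=0 W=0
Move 2: W@(2,0) -> caps B=0 W=0
Move 3: B@(1,1) -> caps B=0 W=0
Move 4: W@(2,3) -> caps B=0 W=0
Move 5: B@(0,1) -> caps B=0 W=0
Move 6: W@(1,0) -> caps B=0 W=0
Move 7: B@(2,2) -> caps B=0 W=0
Move 8: W@(0,0) -> caps B=0 W=0
Move 9: B@(3,2) -> caps B=0 W=0
Move 10: W@(0,2) -> caps B=0 W=0
Move 11: B@(0,3) -> caps B=1 W=0
Move 12: W@(2,1) -> caps B=1 W=0

Answer: WB.B
WBB.
WWBW
..B.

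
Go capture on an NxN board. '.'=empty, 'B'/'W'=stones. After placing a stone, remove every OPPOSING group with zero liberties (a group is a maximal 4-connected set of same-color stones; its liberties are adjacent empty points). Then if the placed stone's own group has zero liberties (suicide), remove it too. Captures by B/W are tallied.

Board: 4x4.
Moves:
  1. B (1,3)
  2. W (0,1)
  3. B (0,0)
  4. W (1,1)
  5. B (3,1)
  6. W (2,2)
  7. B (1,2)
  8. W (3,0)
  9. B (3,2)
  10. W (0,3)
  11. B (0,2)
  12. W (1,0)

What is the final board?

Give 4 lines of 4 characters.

Answer: .WB.
WWBB
..W.
WBB.

Derivation:
Move 1: B@(1,3) -> caps B=0 W=0
Move 2: W@(0,1) -> caps B=0 W=0
Move 3: B@(0,0) -> caps B=0 W=0
Move 4: W@(1,1) -> caps B=0 W=0
Move 5: B@(3,1) -> caps B=0 W=0
Move 6: W@(2,2) -> caps B=0 W=0
Move 7: B@(1,2) -> caps B=0 W=0
Move 8: W@(3,0) -> caps B=0 W=0
Move 9: B@(3,2) -> caps B=0 W=0
Move 10: W@(0,3) -> caps B=0 W=0
Move 11: B@(0,2) -> caps B=1 W=0
Move 12: W@(1,0) -> caps B=1 W=1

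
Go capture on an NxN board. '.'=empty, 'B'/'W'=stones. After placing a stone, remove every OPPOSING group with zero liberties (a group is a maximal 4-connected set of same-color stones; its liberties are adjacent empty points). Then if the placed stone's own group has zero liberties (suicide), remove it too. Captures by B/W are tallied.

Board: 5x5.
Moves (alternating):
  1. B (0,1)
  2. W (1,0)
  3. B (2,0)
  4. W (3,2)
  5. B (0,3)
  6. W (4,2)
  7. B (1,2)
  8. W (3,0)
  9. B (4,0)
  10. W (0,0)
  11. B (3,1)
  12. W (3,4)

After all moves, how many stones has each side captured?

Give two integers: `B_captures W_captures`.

Answer: 1 0

Derivation:
Move 1: B@(0,1) -> caps B=0 W=0
Move 2: W@(1,0) -> caps B=0 W=0
Move 3: B@(2,0) -> caps B=0 W=0
Move 4: W@(3,2) -> caps B=0 W=0
Move 5: B@(0,3) -> caps B=0 W=0
Move 6: W@(4,2) -> caps B=0 W=0
Move 7: B@(1,2) -> caps B=0 W=0
Move 8: W@(3,0) -> caps B=0 W=0
Move 9: B@(4,0) -> caps B=0 W=0
Move 10: W@(0,0) -> caps B=0 W=0
Move 11: B@(3,1) -> caps B=1 W=0
Move 12: W@(3,4) -> caps B=1 W=0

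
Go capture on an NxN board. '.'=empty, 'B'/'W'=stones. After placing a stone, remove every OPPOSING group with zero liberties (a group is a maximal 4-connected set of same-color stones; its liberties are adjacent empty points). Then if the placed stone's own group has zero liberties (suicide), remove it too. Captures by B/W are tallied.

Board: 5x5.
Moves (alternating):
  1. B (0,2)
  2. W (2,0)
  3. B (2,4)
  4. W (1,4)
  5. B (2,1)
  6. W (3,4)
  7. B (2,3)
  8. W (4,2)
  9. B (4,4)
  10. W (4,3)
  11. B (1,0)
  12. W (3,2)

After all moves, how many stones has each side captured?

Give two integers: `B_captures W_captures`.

Move 1: B@(0,2) -> caps B=0 W=0
Move 2: W@(2,0) -> caps B=0 W=0
Move 3: B@(2,4) -> caps B=0 W=0
Move 4: W@(1,4) -> caps B=0 W=0
Move 5: B@(2,1) -> caps B=0 W=0
Move 6: W@(3,4) -> caps B=0 W=0
Move 7: B@(2,3) -> caps B=0 W=0
Move 8: W@(4,2) -> caps B=0 W=0
Move 9: B@(4,4) -> caps B=0 W=0
Move 10: W@(4,3) -> caps B=0 W=1
Move 11: B@(1,0) -> caps B=0 W=1
Move 12: W@(3,2) -> caps B=0 W=1

Answer: 0 1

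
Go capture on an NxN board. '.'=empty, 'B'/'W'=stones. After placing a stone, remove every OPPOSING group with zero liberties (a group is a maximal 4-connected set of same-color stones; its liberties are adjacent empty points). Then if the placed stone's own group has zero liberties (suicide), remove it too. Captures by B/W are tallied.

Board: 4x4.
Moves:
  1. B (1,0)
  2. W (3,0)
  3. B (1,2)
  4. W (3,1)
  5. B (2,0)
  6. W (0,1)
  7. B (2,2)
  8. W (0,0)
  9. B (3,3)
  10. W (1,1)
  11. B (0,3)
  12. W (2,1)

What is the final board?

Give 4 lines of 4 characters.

Answer: WW.B
.WB.
.WB.
WW.B

Derivation:
Move 1: B@(1,0) -> caps B=0 W=0
Move 2: W@(3,0) -> caps B=0 W=0
Move 3: B@(1,2) -> caps B=0 W=0
Move 4: W@(3,1) -> caps B=0 W=0
Move 5: B@(2,0) -> caps B=0 W=0
Move 6: W@(0,1) -> caps B=0 W=0
Move 7: B@(2,2) -> caps B=0 W=0
Move 8: W@(0,0) -> caps B=0 W=0
Move 9: B@(3,3) -> caps B=0 W=0
Move 10: W@(1,1) -> caps B=0 W=0
Move 11: B@(0,3) -> caps B=0 W=0
Move 12: W@(2,1) -> caps B=0 W=2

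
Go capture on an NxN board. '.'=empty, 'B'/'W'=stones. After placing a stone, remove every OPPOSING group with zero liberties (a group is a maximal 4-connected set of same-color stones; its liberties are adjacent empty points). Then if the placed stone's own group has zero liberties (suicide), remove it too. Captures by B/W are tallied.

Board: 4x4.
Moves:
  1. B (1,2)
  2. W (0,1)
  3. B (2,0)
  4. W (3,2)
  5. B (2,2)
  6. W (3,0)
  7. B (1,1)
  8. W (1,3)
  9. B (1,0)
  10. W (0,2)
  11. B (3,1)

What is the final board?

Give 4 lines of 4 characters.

Answer: .WW.
BBBW
B.B.
.BW.

Derivation:
Move 1: B@(1,2) -> caps B=0 W=0
Move 2: W@(0,1) -> caps B=0 W=0
Move 3: B@(2,0) -> caps B=0 W=0
Move 4: W@(3,2) -> caps B=0 W=0
Move 5: B@(2,2) -> caps B=0 W=0
Move 6: W@(3,0) -> caps B=0 W=0
Move 7: B@(1,1) -> caps B=0 W=0
Move 8: W@(1,3) -> caps B=0 W=0
Move 9: B@(1,0) -> caps B=0 W=0
Move 10: W@(0,2) -> caps B=0 W=0
Move 11: B@(3,1) -> caps B=1 W=0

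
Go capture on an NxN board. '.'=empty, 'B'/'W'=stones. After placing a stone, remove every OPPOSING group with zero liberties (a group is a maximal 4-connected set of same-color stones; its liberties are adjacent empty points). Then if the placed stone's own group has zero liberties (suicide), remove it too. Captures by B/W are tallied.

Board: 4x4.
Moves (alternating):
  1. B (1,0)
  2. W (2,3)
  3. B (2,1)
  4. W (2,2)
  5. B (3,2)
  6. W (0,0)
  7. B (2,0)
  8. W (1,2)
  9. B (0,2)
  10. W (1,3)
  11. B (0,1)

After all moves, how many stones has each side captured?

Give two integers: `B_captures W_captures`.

Answer: 1 0

Derivation:
Move 1: B@(1,0) -> caps B=0 W=0
Move 2: W@(2,3) -> caps B=0 W=0
Move 3: B@(2,1) -> caps B=0 W=0
Move 4: W@(2,2) -> caps B=0 W=0
Move 5: B@(3,2) -> caps B=0 W=0
Move 6: W@(0,0) -> caps B=0 W=0
Move 7: B@(2,0) -> caps B=0 W=0
Move 8: W@(1,2) -> caps B=0 W=0
Move 9: B@(0,2) -> caps B=0 W=0
Move 10: W@(1,3) -> caps B=0 W=0
Move 11: B@(0,1) -> caps B=1 W=0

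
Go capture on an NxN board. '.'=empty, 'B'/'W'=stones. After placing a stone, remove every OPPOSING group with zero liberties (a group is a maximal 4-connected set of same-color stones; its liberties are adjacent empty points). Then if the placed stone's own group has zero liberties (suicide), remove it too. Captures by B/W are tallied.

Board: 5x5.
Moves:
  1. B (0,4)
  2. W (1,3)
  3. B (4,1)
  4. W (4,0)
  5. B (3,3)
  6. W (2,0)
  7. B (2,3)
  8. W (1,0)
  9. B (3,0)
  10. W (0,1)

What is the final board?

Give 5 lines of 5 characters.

Move 1: B@(0,4) -> caps B=0 W=0
Move 2: W@(1,3) -> caps B=0 W=0
Move 3: B@(4,1) -> caps B=0 W=0
Move 4: W@(4,0) -> caps B=0 W=0
Move 5: B@(3,3) -> caps B=0 W=0
Move 6: W@(2,0) -> caps B=0 W=0
Move 7: B@(2,3) -> caps B=0 W=0
Move 8: W@(1,0) -> caps B=0 W=0
Move 9: B@(3,0) -> caps B=1 W=0
Move 10: W@(0,1) -> caps B=1 W=0

Answer: .W..B
W..W.
W..B.
B..B.
.B...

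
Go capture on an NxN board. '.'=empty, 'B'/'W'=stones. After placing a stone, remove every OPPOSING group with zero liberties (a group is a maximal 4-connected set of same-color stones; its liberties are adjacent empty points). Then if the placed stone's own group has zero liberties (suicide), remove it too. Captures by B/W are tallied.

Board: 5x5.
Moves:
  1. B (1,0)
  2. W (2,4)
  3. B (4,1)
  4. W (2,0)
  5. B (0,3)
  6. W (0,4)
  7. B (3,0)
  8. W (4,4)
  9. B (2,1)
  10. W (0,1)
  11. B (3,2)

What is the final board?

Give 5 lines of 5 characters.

Move 1: B@(1,0) -> caps B=0 W=0
Move 2: W@(2,4) -> caps B=0 W=0
Move 3: B@(4,1) -> caps B=0 W=0
Move 4: W@(2,0) -> caps B=0 W=0
Move 5: B@(0,3) -> caps B=0 W=0
Move 6: W@(0,4) -> caps B=0 W=0
Move 7: B@(3,0) -> caps B=0 W=0
Move 8: W@(4,4) -> caps B=0 W=0
Move 9: B@(2,1) -> caps B=1 W=0
Move 10: W@(0,1) -> caps B=1 W=0
Move 11: B@(3,2) -> caps B=1 W=0

Answer: .W.BW
B....
.B..W
B.B..
.B..W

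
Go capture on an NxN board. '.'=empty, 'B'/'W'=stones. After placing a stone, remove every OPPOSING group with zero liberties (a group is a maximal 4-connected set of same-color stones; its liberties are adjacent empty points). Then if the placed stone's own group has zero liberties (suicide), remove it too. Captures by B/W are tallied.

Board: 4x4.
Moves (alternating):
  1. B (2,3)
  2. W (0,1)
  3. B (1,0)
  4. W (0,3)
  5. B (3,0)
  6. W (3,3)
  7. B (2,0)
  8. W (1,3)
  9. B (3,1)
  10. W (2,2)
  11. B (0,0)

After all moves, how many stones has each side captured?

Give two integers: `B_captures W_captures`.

Answer: 0 1

Derivation:
Move 1: B@(2,3) -> caps B=0 W=0
Move 2: W@(0,1) -> caps B=0 W=0
Move 3: B@(1,0) -> caps B=0 W=0
Move 4: W@(0,3) -> caps B=0 W=0
Move 5: B@(3,0) -> caps B=0 W=0
Move 6: W@(3,3) -> caps B=0 W=0
Move 7: B@(2,0) -> caps B=0 W=0
Move 8: W@(1,3) -> caps B=0 W=0
Move 9: B@(3,1) -> caps B=0 W=0
Move 10: W@(2,2) -> caps B=0 W=1
Move 11: B@(0,0) -> caps B=0 W=1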